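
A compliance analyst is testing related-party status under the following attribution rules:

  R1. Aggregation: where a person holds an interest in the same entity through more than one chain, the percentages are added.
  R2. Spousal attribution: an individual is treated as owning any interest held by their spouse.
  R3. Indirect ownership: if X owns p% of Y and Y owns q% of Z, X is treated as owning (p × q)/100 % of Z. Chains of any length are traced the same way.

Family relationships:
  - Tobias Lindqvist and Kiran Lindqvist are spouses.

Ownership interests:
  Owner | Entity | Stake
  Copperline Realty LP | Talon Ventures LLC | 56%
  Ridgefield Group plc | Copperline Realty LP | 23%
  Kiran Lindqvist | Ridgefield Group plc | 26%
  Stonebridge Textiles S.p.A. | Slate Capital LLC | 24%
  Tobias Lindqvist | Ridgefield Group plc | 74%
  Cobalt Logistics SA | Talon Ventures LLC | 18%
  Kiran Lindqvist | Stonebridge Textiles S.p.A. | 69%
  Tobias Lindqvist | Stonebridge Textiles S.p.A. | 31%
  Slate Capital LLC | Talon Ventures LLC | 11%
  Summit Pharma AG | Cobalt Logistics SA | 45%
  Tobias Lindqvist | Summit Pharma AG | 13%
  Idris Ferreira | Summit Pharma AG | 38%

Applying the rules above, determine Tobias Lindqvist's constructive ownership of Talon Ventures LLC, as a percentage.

16.573%

By spousal attribution (R2), Tobias Lindqvist is treated as also owning Kiran Lindqvist's interest in Ridgefield Group plc, giving 74% + 26% = 100%.
By spousal attribution (R2), Tobias Lindqvist is treated as also owning Kiran Lindqvist's interest in Stonebridge Textiles S.p.A, giving 31% + 69% = 100%.
Chain via Ridgefield Group plc → Copperline Realty LP (R3): 100% × 23% × 56% = 12.88% of Talon Ventures LLC.
Chain via Summit Pharma AG → Cobalt Logistics SA (R3): 13% × 45% × 18% = 1.053% of Talon Ventures LLC.
Chain via Stonebridge Textiles S.p.A. → Slate Capital LLC (R3): 100% × 24% × 11% = 2.64% of Talon Ventures LLC.
Aggregating (R1): 12.88% + 1.053% + 2.64% = 16.573%.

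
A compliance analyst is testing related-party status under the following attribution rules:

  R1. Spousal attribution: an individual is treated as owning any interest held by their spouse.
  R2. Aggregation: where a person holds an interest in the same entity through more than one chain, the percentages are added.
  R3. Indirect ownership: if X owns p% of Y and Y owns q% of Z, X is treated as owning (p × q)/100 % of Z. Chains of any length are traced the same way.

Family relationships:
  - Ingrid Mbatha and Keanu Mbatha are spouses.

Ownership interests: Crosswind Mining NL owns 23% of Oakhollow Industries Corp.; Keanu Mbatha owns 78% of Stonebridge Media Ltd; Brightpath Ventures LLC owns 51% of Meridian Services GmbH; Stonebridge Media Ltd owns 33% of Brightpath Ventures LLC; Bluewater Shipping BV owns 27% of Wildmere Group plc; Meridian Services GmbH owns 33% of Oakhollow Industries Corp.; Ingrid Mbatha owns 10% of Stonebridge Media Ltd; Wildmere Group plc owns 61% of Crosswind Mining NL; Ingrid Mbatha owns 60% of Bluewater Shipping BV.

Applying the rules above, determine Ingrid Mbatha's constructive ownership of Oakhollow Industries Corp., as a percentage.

By spousal attribution (R1), Ingrid Mbatha is treated as also owning Keanu Mbatha's interest in Stonebridge Media Ltd, giving 10% + 78% = 88%.
Chain via Bluewater Shipping BV → Wildmere Group plc → Crosswind Mining NL (R3): 60% × 27% × 61% × 23% = 2.27286% of Oakhollow Industries Corp.
Chain via Stonebridge Media Ltd → Brightpath Ventures LLC → Meridian Services GmbH (R3): 88% × 33% × 51% × 33% = 4.887432% of Oakhollow Industries Corp.
Aggregating (R2): 2.27286% + 4.887432% = 7.160292%.

7.160292%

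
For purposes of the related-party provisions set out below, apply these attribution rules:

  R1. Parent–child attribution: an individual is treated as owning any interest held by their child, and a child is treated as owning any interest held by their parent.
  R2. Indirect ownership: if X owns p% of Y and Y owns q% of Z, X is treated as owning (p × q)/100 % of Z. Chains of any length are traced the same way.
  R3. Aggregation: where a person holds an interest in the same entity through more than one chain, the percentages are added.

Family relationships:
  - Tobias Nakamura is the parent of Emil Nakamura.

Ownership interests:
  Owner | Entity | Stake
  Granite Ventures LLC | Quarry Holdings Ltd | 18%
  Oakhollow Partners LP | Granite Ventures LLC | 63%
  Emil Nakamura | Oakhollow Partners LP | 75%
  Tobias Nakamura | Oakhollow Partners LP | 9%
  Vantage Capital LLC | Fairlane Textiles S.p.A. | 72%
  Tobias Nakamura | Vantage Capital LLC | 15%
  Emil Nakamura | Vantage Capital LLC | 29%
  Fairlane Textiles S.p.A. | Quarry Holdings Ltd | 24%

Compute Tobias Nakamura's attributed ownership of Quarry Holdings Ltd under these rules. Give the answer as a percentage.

By parent–child attribution (R1), Tobias Nakamura is treated as also owning Emil Nakamura's interest in Oakhollow Partners LP, giving 9% + 75% = 84%.
By parent–child attribution (R1), Tobias Nakamura is treated as also owning Emil Nakamura's interest in Vantage Capital LLC, giving 15% + 29% = 44%.
Chain via Oakhollow Partners LP → Granite Ventures LLC (R2): 84% × 63% × 18% = 9.5256% of Quarry Holdings Ltd.
Chain via Vantage Capital LLC → Fairlane Textiles S.p.A. (R2): 44% × 72% × 24% = 7.6032% of Quarry Holdings Ltd.
Aggregating (R3): 9.5256% + 7.6032% = 17.1288%.

17.1288%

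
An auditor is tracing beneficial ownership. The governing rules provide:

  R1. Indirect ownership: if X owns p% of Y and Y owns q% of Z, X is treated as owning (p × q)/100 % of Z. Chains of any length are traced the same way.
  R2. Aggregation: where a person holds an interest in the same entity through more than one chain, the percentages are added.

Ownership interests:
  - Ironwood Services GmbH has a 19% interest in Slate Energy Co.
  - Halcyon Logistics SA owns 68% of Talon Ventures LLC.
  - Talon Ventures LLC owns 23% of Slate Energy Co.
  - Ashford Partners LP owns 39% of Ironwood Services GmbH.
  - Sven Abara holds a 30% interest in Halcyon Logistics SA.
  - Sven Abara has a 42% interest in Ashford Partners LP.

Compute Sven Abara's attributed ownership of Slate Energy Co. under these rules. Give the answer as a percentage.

Chain via Halcyon Logistics SA → Talon Ventures LLC (R1): 30% × 68% × 23% = 4.692% of Slate Energy Co.
Chain via Ashford Partners LP → Ironwood Services GmbH (R1): 42% × 39% × 19% = 3.1122% of Slate Energy Co.
Aggregating (R2): 4.692% + 3.1122% = 7.8042%.

7.8042%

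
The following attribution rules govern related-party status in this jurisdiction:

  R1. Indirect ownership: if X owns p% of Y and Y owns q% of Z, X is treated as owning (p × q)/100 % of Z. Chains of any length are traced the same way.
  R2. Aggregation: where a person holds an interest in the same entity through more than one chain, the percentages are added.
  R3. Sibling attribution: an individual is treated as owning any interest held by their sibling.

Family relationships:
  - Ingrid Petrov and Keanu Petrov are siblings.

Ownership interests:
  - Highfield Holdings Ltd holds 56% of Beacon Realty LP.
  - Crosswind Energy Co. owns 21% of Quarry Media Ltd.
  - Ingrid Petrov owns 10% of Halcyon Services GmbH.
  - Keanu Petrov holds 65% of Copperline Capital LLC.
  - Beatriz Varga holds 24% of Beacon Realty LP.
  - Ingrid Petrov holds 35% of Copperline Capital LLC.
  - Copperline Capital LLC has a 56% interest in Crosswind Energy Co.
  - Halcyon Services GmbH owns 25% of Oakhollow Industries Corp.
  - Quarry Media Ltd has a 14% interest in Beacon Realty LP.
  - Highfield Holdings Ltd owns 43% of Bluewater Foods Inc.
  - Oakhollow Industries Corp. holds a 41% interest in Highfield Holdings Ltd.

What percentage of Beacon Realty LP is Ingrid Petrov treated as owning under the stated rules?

2.2204%

By sibling attribution (R3), Ingrid Petrov is treated as also owning Keanu Petrov's interest in Copperline Capital LLC, giving 35% + 65% = 100%.
Chain via Halcyon Services GmbH → Oakhollow Industries Corp. → Highfield Holdings Ltd (R1): 10% × 25% × 41% × 56% = 0.574% of Beacon Realty LP.
Chain via Copperline Capital LLC → Crosswind Energy Co. → Quarry Media Ltd (R1): 100% × 56% × 21% × 14% = 1.6464% of Beacon Realty LP.
Aggregating (R2): 0.574% + 1.6464% = 2.2204%.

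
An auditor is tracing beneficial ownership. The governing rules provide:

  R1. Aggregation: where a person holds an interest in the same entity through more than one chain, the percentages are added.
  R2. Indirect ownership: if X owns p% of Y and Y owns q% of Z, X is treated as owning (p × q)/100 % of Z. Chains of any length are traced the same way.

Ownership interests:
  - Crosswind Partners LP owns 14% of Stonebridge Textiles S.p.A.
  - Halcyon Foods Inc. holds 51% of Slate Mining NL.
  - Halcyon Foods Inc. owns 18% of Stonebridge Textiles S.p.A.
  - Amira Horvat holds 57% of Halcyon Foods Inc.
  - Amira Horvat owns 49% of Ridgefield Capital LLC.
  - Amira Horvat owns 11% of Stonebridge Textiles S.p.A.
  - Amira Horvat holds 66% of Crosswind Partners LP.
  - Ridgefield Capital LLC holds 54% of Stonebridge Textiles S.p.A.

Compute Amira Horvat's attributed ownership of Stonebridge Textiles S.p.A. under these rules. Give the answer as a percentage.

Chain via Ridgefield Capital LLC (R2): 49% × 54% = 26.46% of Stonebridge Textiles S.p.A.
Chain via Crosswind Partners LP (R2): 66% × 14% = 9.24% of Stonebridge Textiles S.p.A.
Chain via Halcyon Foods Inc. (R2): 57% × 18% = 10.26% of Stonebridge Textiles S.p.A.
Direct interest in Stonebridge Textiles S.p.A: 11%.
Aggregating (R1): 26.46% + 9.24% + 10.26% + 11% = 56.96%.

56.96%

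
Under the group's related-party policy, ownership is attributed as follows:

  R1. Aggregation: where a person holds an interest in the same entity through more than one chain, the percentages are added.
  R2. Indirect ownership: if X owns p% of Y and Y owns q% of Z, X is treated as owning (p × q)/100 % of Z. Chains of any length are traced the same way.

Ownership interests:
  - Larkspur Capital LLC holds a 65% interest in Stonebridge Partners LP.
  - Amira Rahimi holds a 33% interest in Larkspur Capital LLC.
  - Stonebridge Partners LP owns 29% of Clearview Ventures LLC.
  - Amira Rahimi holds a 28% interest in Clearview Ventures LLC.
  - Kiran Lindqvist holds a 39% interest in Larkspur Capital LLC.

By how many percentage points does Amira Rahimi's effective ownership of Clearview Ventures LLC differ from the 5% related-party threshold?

Chain via Larkspur Capital LLC → Stonebridge Partners LP (R2): 33% × 65% × 29% = 6.2205% of Clearview Ventures LLC.
Direct interest in Clearview Ventures LLC: 28%.
Aggregating (R1): 6.2205% + 28% = 34.2205%.
34.2205% exceeds the 5% threshold by 29.2205 percentage points.

29.2205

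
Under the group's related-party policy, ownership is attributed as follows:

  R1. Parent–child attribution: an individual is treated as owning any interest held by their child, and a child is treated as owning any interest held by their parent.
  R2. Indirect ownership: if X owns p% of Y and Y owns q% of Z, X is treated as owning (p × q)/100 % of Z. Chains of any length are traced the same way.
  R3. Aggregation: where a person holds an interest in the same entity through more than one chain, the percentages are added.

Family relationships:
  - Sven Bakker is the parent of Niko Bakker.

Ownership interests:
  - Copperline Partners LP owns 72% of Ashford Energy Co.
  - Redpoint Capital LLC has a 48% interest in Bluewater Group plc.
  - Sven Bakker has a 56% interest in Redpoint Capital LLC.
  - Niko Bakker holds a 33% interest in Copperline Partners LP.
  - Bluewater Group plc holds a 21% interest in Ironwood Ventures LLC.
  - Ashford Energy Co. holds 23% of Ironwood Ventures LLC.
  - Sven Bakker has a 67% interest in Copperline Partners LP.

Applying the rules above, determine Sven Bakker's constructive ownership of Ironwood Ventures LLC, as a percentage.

By parent–child attribution (R1), Sven Bakker is treated as also owning Niko Bakker's interest in Copperline Partners LP, giving 67% + 33% = 100%.
Chain via Redpoint Capital LLC → Bluewater Group plc (R2): 56% × 48% × 21% = 5.6448% of Ironwood Ventures LLC.
Chain via Copperline Partners LP → Ashford Energy Co. (R2): 100% × 72% × 23% = 16.56% of Ironwood Ventures LLC.
Aggregating (R3): 5.6448% + 16.56% = 22.2048%.

22.2048%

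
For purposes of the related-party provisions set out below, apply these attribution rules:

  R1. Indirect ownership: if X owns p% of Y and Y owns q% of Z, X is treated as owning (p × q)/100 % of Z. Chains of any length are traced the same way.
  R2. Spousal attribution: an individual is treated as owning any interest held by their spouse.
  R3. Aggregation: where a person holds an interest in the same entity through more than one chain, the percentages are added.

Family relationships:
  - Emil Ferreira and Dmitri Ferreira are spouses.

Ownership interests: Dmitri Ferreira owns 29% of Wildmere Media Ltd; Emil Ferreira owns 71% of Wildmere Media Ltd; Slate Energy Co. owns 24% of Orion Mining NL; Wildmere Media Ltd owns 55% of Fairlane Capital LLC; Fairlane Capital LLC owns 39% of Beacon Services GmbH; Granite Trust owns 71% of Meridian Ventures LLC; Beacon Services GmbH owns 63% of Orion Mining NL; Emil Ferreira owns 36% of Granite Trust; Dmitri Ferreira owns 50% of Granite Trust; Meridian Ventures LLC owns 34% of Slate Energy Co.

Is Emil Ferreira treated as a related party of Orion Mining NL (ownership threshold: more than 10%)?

Yes

By spousal attribution (R2), Emil Ferreira is treated as also owning Dmitri Ferreira's interest in Granite Trust, giving 36% + 50% = 86%.
By spousal attribution (R2), Emil Ferreira is treated as also owning Dmitri Ferreira's interest in Wildmere Media Ltd, giving 71% + 29% = 100%.
Chain via Granite Trust → Meridian Ventures LLC → Slate Energy Co. (R1): 86% × 71% × 34% × 24% = 4.982496% of Orion Mining NL.
Chain via Wildmere Media Ltd → Fairlane Capital LLC → Beacon Services GmbH (R1): 100% × 55% × 39% × 63% = 13.5135% of Orion Mining NL.
Aggregating (R3): 4.982496% + 13.5135% = 18.495996%.
18.495996% exceeds the 10% threshold, so Emil is a related party to Orion Mining NL.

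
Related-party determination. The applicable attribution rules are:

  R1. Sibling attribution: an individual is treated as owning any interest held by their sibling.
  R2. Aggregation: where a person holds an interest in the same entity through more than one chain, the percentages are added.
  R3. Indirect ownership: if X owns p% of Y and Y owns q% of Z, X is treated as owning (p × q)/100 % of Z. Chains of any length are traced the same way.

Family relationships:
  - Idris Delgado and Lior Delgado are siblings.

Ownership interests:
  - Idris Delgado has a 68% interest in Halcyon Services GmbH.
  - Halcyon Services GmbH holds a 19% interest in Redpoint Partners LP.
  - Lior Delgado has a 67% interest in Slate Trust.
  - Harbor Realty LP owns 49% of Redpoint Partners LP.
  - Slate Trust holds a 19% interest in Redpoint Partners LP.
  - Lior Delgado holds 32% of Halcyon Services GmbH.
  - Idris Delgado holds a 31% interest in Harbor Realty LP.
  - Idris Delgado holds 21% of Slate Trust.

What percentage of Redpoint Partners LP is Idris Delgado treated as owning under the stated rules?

By sibling attribution (R1), Idris Delgado is treated as also owning Lior Delgado's interest in Halcyon Services GmbH, giving 68% + 32% = 100%.
By sibling attribution (R1), Idris Delgado is treated as also owning Lior Delgado's interest in Slate Trust, giving 21% + 67% = 88%.
Chain via Harbor Realty LP (R3): 31% × 49% = 15.19% of Redpoint Partners LP.
Chain via Halcyon Services GmbH (R3): 100% × 19% = 19% of Redpoint Partners LP.
Chain via Slate Trust (R3): 88% × 19% = 16.72% of Redpoint Partners LP.
Aggregating (R2): 15.19% + 19% + 16.72% = 50.91%.

50.91%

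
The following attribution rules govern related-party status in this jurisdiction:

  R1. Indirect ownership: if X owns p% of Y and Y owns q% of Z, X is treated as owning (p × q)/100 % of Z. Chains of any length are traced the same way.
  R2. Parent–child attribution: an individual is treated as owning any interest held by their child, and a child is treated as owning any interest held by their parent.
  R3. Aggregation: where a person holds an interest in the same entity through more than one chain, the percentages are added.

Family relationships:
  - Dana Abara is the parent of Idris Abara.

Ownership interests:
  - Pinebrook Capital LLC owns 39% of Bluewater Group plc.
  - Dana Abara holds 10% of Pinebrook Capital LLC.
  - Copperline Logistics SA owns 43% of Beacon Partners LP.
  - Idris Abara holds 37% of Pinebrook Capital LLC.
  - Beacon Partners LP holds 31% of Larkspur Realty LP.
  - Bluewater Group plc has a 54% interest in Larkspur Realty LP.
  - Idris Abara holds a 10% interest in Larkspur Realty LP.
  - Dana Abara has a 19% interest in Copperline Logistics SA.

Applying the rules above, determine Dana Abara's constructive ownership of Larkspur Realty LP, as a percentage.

By parent–child attribution (R2), Dana Abara is treated as also owning Idris Abara's interest in Pinebrook Capital LLC, giving 10% + 37% = 47%.
By parent–child attribution (R2), Dana Abara is treated as owning Idris Abara's 10% interest in Larkspur Realty LP.
Chain via Pinebrook Capital LLC → Bluewater Group plc (R1): 47% × 39% × 54% = 9.8982% of Larkspur Realty LP.
Chain via Copperline Logistics SA → Beacon Partners LP (R1): 19% × 43% × 31% = 2.5327% of Larkspur Realty LP.
Direct interest in Larkspur Realty LP: 10%.
Aggregating (R3): 9.8982% + 2.5327% + 10% = 22.4309%.

22.4309%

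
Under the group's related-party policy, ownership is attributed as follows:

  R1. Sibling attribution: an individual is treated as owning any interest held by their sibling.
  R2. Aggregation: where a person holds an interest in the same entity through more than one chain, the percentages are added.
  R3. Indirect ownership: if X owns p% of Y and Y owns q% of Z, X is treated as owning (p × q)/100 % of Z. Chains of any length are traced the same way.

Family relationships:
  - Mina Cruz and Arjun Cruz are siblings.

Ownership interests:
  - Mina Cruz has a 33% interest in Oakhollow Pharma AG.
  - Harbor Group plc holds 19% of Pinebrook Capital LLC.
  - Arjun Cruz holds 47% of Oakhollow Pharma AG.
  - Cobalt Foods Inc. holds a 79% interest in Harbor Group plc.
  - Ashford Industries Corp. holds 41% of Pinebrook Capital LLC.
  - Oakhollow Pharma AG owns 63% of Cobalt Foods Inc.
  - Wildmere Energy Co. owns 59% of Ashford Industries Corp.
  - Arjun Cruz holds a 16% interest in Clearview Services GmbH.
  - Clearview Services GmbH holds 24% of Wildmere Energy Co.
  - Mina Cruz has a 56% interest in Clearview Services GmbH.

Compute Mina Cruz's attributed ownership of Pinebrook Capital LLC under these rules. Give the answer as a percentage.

By sibling attribution (R1), Mina Cruz is treated as also owning Arjun Cruz's interest in Clearview Services GmbH, giving 56% + 16% = 72%.
By sibling attribution (R1), Mina Cruz is treated as also owning Arjun Cruz's interest in Oakhollow Pharma AG, giving 33% + 47% = 80%.
Chain via Clearview Services GmbH → Wildmere Energy Co. → Ashford Industries Corp. (R3): 72% × 24% × 59% × 41% = 4.180032% of Pinebrook Capital LLC.
Chain via Oakhollow Pharma AG → Cobalt Foods Inc. → Harbor Group plc (R3): 80% × 63% × 79% × 19% = 7.56504% of Pinebrook Capital LLC.
Aggregating (R2): 4.180032% + 7.56504% = 11.745072%.

11.745072%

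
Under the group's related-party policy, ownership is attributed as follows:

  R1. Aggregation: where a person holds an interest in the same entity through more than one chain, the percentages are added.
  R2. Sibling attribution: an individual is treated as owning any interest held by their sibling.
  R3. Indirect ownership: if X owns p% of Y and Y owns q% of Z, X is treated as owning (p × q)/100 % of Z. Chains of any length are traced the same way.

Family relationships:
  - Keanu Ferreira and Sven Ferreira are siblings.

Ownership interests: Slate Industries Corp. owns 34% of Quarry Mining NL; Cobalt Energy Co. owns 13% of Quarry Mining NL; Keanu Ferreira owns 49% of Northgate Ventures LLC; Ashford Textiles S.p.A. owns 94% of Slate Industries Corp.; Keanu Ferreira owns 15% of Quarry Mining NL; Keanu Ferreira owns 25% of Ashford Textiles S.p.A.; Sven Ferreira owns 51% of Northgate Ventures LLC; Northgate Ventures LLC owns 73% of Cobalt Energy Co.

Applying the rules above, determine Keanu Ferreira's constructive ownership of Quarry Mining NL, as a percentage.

By sibling attribution (R2), Keanu Ferreira is treated as also owning Sven Ferreira's interest in Northgate Ventures LLC, giving 49% + 51% = 100%.
Chain via Ashford Textiles S.p.A. → Slate Industries Corp. (R3): 25% × 94% × 34% = 7.99% of Quarry Mining NL.
Chain via Northgate Ventures LLC → Cobalt Energy Co. (R3): 100% × 73% × 13% = 9.49% of Quarry Mining NL.
Direct interest in Quarry Mining NL: 15%.
Aggregating (R1): 7.99% + 9.49% + 15% = 32.48%.

32.48%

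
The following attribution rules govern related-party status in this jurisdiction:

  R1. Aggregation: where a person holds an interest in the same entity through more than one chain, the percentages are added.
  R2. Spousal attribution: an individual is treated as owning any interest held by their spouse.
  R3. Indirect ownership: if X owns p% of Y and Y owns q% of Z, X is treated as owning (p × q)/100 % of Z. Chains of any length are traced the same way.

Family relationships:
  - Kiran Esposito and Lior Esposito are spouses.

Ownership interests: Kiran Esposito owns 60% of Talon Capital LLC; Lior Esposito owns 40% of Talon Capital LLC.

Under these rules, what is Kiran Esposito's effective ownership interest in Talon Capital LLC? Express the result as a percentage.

By spousal attribution (R2), Kiran Esposito is treated as also owning Lior Esposito's interest in Talon Capital LLC, giving 60% + 40% = 100%.
Direct interest in Talon Capital LLC: 100%.

100%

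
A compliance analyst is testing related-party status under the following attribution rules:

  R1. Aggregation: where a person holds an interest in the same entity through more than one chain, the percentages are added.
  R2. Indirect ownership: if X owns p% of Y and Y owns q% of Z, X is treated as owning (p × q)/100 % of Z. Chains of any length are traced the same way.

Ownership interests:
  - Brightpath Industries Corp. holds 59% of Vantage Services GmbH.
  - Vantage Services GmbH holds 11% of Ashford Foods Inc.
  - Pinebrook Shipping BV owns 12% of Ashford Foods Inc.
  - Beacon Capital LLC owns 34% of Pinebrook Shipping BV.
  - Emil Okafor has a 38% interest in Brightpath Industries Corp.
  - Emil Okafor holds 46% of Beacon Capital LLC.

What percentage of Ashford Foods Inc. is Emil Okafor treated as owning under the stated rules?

Chain via Brightpath Industries Corp. → Vantage Services GmbH (R2): 38% × 59% × 11% = 2.4662% of Ashford Foods Inc.
Chain via Beacon Capital LLC → Pinebrook Shipping BV (R2): 46% × 34% × 12% = 1.8768% of Ashford Foods Inc.
Aggregating (R1): 2.4662% + 1.8768% = 4.343%.

4.343%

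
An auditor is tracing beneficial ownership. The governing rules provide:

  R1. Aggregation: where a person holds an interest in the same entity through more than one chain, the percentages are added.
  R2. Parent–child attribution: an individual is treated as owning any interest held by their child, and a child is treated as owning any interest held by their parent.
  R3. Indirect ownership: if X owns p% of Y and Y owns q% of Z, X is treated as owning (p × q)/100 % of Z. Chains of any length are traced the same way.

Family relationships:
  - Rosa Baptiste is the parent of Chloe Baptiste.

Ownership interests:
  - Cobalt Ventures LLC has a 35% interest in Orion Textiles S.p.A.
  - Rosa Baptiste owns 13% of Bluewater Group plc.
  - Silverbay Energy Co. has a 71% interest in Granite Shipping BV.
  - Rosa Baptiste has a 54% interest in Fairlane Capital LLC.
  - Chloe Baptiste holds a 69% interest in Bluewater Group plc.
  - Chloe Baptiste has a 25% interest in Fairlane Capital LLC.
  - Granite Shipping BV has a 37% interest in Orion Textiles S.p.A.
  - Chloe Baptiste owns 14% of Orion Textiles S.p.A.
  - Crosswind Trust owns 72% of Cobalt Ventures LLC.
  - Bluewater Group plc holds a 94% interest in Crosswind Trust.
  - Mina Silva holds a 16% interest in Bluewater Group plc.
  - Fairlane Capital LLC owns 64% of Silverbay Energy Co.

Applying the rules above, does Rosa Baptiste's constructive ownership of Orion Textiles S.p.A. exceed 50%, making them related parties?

By parent–child attribution (R2), Rosa Baptiste is treated as also owning Chloe Baptiste's interest in Bluewater Group plc, giving 13% + 69% = 82%.
By parent–child attribution (R2), Rosa Baptiste is treated as also owning Chloe Baptiste's interest in Fairlane Capital LLC, giving 54% + 25% = 79%.
By parent–child attribution (R2), Rosa Baptiste is treated as owning Chloe Baptiste's 14% interest in Orion Textiles S.p.A.
Chain via Bluewater Group plc → Crosswind Trust → Cobalt Ventures LLC (R3): 82% × 94% × 72% × 35% = 19.42416% of Orion Textiles S.p.A.
Chain via Fairlane Capital LLC → Silverbay Energy Co. → Granite Shipping BV (R3): 79% × 64% × 71% × 37% = 13.282112% of Orion Textiles S.p.A.
Direct interest in Orion Textiles S.p.A: 14%.
Aggregating (R1): 19.42416% + 13.282112% + 14% = 46.706272%.
46.706272% does not exceed the 50% threshold, so Rosa is not a related party to Orion Textiles S.p.A.

No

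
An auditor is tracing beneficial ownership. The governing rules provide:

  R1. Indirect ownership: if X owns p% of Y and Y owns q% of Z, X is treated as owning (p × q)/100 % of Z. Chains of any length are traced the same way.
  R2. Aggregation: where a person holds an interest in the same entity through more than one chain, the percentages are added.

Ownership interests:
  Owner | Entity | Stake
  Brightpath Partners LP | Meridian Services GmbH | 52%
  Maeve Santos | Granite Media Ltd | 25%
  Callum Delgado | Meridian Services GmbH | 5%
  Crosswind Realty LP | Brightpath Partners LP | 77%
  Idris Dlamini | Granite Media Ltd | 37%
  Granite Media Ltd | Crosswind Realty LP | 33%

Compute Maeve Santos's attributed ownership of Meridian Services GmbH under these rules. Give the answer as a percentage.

Chain via Granite Media Ltd → Crosswind Realty LP → Brightpath Partners LP (R1): 25% × 33% × 77% × 52% = 3.3033% of Meridian Services GmbH.

3.3033%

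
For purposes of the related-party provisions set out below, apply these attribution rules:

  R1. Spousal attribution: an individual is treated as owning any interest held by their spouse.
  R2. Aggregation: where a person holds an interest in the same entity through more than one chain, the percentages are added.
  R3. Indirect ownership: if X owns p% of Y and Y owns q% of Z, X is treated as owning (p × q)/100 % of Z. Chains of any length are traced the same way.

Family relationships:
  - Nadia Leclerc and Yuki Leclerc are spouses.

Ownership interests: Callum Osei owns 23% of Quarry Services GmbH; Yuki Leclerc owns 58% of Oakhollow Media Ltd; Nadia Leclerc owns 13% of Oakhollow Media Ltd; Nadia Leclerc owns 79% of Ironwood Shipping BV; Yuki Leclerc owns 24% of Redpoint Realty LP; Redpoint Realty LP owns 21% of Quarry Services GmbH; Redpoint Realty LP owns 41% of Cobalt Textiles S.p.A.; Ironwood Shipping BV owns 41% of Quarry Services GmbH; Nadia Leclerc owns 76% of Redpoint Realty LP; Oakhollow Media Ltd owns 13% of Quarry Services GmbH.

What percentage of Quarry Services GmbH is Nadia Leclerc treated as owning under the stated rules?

62.62%

By spousal attribution (R1), Nadia Leclerc is treated as also owning Yuki Leclerc's interest in Redpoint Realty LP, giving 76% + 24% = 100%.
By spousal attribution (R1), Nadia Leclerc is treated as also owning Yuki Leclerc's interest in Oakhollow Media Ltd, giving 13% + 58% = 71%.
Chain via Redpoint Realty LP (R3): 100% × 21% = 21% of Quarry Services GmbH.
Chain via Ironwood Shipping BV (R3): 79% × 41% = 32.39% of Quarry Services GmbH.
Chain via Oakhollow Media Ltd (R3): 71% × 13% = 9.23% of Quarry Services GmbH.
Aggregating (R2): 21% + 32.39% + 9.23% = 62.62%.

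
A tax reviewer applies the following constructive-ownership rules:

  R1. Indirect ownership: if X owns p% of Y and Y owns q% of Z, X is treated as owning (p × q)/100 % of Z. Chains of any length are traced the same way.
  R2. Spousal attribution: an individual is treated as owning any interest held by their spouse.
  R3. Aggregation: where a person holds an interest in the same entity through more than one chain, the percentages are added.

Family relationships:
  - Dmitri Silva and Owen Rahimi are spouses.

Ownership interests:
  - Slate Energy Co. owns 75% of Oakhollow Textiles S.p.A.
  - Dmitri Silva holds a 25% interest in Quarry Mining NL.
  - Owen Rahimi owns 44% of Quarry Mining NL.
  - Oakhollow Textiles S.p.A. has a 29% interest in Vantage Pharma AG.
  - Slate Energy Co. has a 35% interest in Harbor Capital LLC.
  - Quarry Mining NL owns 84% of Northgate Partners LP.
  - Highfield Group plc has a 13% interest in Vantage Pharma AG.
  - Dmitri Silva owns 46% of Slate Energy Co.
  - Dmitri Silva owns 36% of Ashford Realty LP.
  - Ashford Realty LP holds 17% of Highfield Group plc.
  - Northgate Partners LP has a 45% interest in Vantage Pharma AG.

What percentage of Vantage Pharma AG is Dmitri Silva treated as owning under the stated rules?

By spousal attribution (R2), Dmitri Silva is treated as also owning Owen Rahimi's interest in Quarry Mining NL, giving 25% + 44% = 69%.
Chain via Ashford Realty LP → Highfield Group plc (R1): 36% × 17% × 13% = 0.7956% of Vantage Pharma AG.
Chain via Slate Energy Co. → Oakhollow Textiles S.p.A. (R1): 46% × 75% × 29% = 10.005% of Vantage Pharma AG.
Chain via Quarry Mining NL → Northgate Partners LP (R1): 69% × 84% × 45% = 26.082% of Vantage Pharma AG.
Aggregating (R3): 0.7956% + 10.005% + 26.082% = 36.8826%.

36.8826%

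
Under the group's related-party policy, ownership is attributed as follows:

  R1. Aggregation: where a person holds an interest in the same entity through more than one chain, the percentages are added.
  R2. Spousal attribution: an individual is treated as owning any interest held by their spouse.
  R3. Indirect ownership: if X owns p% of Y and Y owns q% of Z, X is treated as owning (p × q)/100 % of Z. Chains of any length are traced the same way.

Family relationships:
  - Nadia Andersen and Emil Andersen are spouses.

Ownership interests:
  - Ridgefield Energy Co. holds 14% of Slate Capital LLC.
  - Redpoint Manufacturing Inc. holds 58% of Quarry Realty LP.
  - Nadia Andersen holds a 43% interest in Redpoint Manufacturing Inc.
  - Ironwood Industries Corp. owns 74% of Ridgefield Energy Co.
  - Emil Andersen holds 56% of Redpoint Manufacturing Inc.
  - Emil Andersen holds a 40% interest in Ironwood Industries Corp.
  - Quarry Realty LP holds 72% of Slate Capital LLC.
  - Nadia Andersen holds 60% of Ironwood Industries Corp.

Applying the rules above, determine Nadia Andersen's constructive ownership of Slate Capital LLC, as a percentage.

By spousal attribution (R2), Nadia Andersen is treated as also owning Emil Andersen's interest in Ironwood Industries Corp, giving 60% + 40% = 100%.
By spousal attribution (R2), Nadia Andersen is treated as also owning Emil Andersen's interest in Redpoint Manufacturing Inc, giving 43% + 56% = 99%.
Chain via Ironwood Industries Corp. → Ridgefield Energy Co. (R3): 100% × 74% × 14% = 10.36% of Slate Capital LLC.
Chain via Redpoint Manufacturing Inc. → Quarry Realty LP (R3): 99% × 58% × 72% = 41.3424% of Slate Capital LLC.
Aggregating (R1): 10.36% + 41.3424% = 51.7024%.

51.7024%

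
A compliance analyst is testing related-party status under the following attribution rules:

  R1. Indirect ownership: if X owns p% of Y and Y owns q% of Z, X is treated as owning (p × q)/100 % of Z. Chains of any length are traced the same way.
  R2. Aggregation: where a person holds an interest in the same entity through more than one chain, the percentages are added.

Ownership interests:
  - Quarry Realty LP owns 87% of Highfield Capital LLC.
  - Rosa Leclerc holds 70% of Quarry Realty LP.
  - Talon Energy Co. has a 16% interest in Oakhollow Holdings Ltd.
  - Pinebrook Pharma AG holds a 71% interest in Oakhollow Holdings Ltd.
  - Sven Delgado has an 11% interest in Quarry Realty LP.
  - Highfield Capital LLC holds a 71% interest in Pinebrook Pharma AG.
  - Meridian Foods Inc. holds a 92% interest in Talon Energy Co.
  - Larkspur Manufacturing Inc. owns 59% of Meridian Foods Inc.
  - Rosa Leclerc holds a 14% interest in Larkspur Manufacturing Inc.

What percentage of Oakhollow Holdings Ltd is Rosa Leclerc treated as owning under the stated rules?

31.915562%

Chain via Quarry Realty LP → Highfield Capital LLC → Pinebrook Pharma AG (R1): 70% × 87% × 71% × 71% = 30.69969% of Oakhollow Holdings Ltd.
Chain via Larkspur Manufacturing Inc. → Meridian Foods Inc. → Talon Energy Co. (R1): 14% × 59% × 92% × 16% = 1.215872% of Oakhollow Holdings Ltd.
Aggregating (R2): 30.69969% + 1.215872% = 31.915562%.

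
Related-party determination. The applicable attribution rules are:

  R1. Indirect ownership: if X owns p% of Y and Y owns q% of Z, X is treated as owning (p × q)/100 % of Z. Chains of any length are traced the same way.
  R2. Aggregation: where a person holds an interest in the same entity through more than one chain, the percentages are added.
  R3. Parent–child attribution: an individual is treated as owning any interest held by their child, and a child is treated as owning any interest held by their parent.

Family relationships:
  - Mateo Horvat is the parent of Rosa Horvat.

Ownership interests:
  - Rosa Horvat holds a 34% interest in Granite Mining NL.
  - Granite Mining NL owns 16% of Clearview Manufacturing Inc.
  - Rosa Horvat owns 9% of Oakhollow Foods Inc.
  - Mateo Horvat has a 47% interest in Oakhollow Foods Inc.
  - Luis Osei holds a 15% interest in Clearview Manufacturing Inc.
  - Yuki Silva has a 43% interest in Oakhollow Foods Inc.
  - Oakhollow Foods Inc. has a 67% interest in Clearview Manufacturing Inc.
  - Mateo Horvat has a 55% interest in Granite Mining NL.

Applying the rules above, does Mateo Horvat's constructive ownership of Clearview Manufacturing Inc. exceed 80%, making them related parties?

By parent–child attribution (R3), Mateo Horvat is treated as also owning Rosa Horvat's interest in Oakhollow Foods Inc, giving 47% + 9% = 56%.
By parent–child attribution (R3), Mateo Horvat is treated as also owning Rosa Horvat's interest in Granite Mining NL, giving 55% + 34% = 89%.
Chain via Oakhollow Foods Inc. (R1): 56% × 67% = 37.52% of Clearview Manufacturing Inc.
Chain via Granite Mining NL (R1): 89% × 16% = 14.24% of Clearview Manufacturing Inc.
Aggregating (R2): 37.52% + 14.24% = 51.76%.
51.76% does not exceed the 80% threshold, so Mateo is not a related party to Clearview Manufacturing Inc.

No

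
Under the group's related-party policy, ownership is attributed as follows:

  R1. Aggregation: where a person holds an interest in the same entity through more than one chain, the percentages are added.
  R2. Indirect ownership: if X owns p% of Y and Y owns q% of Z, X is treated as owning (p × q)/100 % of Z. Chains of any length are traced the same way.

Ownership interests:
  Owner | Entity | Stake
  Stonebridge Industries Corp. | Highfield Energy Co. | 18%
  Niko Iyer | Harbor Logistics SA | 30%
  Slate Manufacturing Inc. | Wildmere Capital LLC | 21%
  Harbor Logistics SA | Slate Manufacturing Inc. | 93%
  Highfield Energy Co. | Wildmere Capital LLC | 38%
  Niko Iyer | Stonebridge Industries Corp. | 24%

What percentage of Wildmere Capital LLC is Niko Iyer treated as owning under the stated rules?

7.5006%

Chain via Stonebridge Industries Corp. → Highfield Energy Co. (R2): 24% × 18% × 38% = 1.6416% of Wildmere Capital LLC.
Chain via Harbor Logistics SA → Slate Manufacturing Inc. (R2): 30% × 93% × 21% = 5.859% of Wildmere Capital LLC.
Aggregating (R1): 1.6416% + 5.859% = 7.5006%.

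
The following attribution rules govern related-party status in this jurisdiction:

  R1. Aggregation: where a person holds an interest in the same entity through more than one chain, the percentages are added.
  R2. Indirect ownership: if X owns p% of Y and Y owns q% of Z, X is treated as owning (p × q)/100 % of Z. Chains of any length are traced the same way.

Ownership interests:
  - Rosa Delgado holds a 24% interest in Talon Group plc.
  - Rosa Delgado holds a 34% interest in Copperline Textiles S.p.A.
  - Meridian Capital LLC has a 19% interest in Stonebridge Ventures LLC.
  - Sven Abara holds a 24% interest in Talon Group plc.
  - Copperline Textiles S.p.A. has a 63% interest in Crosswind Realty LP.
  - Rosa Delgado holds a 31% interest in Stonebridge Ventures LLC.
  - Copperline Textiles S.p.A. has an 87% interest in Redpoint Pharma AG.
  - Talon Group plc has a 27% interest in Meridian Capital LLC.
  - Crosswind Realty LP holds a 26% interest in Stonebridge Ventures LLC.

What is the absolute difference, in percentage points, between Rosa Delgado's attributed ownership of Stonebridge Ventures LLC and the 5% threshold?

Chain via Copperline Textiles S.p.A. → Crosswind Realty LP (R2): 34% × 63% × 26% = 5.5692% of Stonebridge Ventures LLC.
Chain via Talon Group plc → Meridian Capital LLC (R2): 24% × 27% × 19% = 1.2312% of Stonebridge Ventures LLC.
Direct interest in Stonebridge Ventures LLC: 31%.
Aggregating (R1): 5.5692% + 1.2312% + 31% = 37.8004%.
37.8004% exceeds the 5% threshold by 32.8004 percentage points.

32.8004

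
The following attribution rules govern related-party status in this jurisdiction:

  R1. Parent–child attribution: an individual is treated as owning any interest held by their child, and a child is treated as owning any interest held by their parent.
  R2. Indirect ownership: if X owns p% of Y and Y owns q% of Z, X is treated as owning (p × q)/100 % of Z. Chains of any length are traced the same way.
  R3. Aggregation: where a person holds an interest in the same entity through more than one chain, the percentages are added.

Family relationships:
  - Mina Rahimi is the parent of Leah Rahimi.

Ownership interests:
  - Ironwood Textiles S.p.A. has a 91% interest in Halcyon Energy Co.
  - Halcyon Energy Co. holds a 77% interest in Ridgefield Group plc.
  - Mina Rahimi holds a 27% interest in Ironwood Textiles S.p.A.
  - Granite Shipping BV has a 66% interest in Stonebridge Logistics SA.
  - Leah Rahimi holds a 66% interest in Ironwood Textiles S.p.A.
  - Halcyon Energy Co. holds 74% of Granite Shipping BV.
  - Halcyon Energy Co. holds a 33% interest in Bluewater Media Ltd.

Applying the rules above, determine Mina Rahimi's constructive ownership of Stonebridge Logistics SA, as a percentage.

By parent–child attribution (R1), Mina Rahimi is treated as also owning Leah Rahimi's interest in Ironwood Textiles S.p.A, giving 27% + 66% = 93%.
Chain via Ironwood Textiles S.p.A. → Halcyon Energy Co. → Granite Shipping BV (R2): 93% × 91% × 74% × 66% = 41.333292% of Stonebridge Logistics SA.

41.333292%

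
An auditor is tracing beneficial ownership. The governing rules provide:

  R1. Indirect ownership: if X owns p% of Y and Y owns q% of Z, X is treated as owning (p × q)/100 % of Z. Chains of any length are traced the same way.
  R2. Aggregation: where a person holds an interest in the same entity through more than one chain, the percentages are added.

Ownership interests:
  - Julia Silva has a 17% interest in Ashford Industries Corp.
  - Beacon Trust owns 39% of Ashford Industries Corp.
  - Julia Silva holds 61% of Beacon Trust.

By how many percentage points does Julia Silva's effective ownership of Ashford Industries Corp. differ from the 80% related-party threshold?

39.21

Chain via Beacon Trust (R1): 61% × 39% = 23.79% of Ashford Industries Corp.
Direct interest in Ashford Industries Corp: 17%.
Aggregating (R2): 23.79% + 17% = 40.79%.
40.79% falls short of the 80% threshold by 39.21 percentage points.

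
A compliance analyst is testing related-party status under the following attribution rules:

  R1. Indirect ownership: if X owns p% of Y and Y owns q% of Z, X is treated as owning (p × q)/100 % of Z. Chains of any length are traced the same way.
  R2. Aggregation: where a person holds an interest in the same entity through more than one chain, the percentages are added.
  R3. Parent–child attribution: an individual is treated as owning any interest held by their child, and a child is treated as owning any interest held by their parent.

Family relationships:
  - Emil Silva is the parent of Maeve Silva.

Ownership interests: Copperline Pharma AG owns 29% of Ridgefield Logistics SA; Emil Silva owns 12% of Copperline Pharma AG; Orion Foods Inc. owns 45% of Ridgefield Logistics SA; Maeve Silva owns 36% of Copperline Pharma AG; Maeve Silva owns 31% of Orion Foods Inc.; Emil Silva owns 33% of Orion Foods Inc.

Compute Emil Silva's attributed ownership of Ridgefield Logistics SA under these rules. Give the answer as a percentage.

42.72%

By parent–child attribution (R3), Emil Silva is treated as also owning Maeve Silva's interest in Copperline Pharma AG, giving 12% + 36% = 48%.
By parent–child attribution (R3), Emil Silva is treated as also owning Maeve Silva's interest in Orion Foods Inc, giving 33% + 31% = 64%.
Chain via Copperline Pharma AG (R1): 48% × 29% = 13.92% of Ridgefield Logistics SA.
Chain via Orion Foods Inc. (R1): 64% × 45% = 28.8% of Ridgefield Logistics SA.
Aggregating (R2): 13.92% + 28.8% = 42.72%.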